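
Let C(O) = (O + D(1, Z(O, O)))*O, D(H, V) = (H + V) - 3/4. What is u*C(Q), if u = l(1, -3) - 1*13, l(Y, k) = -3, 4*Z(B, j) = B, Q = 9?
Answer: -1656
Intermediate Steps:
Z(B, j) = B/4
D(H, V) = -¾ + H + V (D(H, V) = (H + V) - 3*¼ = (H + V) - ¾ = -¾ + H + V)
C(O) = O*(¼ + 5*O/4) (C(O) = (O + (-¾ + 1 + O/4))*O = (O + (¼ + O/4))*O = (¼ + 5*O/4)*O = O*(¼ + 5*O/4))
u = -16 (u = -3 - 1*13 = -3 - 13 = -16)
u*C(Q) = -4*9*(1 + 5*9) = -4*9*(1 + 45) = -4*9*46 = -16*207/2 = -1656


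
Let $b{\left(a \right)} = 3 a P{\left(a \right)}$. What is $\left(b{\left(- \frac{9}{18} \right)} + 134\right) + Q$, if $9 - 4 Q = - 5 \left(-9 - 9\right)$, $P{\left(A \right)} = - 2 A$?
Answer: $\frac{449}{4} \approx 112.25$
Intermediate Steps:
$Q = - \frac{81}{4}$ ($Q = \frac{9}{4} - \frac{\left(-5\right) \left(-9 - 9\right)}{4} = \frac{9}{4} - \frac{\left(-5\right) \left(-18\right)}{4} = \frac{9}{4} - \frac{45}{2} = - \frac{81}{4} \approx -20.25$)
$b{\left(a \right)} = - 6 a^{2}$ ($b{\left(a \right)} = 3 a \left(- 2 a\right) = - 6 a^{2}$)
$\left(b{\left(- \frac{9}{18} \right)} + 134\right) + Q = \left(- 6 \left(- \frac{9}{18}\right)^{2} + 134\right) - \frac{81}{4} = \left(- 6 \left(\left(-9\right) \frac{1}{18}\right)^{2} + 134\right) - \frac{81}{4} = \left(- 6 \left(- \frac{1}{2}\right)^{2} + 134\right) - \frac{81}{4} = \left(\left(-6\right) \frac{1}{4} + 134\right) - \frac{81}{4} = \left(- \frac{3}{2} + 134\right) - \frac{81}{4} = \frac{265}{2} - \frac{81}{4} = \frac{449}{4}$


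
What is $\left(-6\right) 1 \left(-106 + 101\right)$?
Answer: $30$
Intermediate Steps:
$\left(-6\right) 1 \left(-106 + 101\right) = \left(-6\right) \left(-5\right) = 30$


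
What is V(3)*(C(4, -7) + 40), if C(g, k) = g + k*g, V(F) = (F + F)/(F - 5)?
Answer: -48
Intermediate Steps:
V(F) = 2*F/(-5 + F) (V(F) = (2*F)/(-5 + F) = 2*F/(-5 + F))
C(g, k) = g + g*k
V(3)*(C(4, -7) + 40) = (2*3/(-5 + 3))*(4*(1 - 7) + 40) = (2*3/(-2))*(4*(-6) + 40) = (2*3*(-1/2))*(-24 + 40) = -3*16 = -48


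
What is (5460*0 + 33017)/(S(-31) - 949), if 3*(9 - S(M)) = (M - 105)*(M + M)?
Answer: -99051/11252 ≈ -8.8030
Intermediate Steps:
S(M) = 9 - 2*M*(-105 + M)/3 (S(M) = 9 - (M - 105)*(M + M)/3 = 9 - (-105 + M)*2*M/3 = 9 - 2*M*(-105 + M)/3)
(5460*0 + 33017)/(S(-31) - 949) = (5460*0 + 33017)/((9 + 70*(-31) - ⅔*(-31)²) - 949) = (0 + 33017)/((9 - 2170 - ⅔*961) - 949) = 33017/((9 - 2170 - 1922/3) - 949) = 33017/(-8405/3 - 949) = 33017/(-11252/3) = 33017*(-3/11252) = -99051/11252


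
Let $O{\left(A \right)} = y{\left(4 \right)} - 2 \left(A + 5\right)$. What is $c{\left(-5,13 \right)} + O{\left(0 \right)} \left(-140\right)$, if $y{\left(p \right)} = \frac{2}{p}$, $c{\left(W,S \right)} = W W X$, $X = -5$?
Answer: $1205$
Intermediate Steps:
$c{\left(W,S \right)} = - 5 W^{2}$ ($c{\left(W,S \right)} = W W \left(-5\right) = W^{2} \left(-5\right) = - 5 W^{2}$)
$O{\left(A \right)} = - \frac{19}{2} - 2 A$ ($O{\left(A \right)} = \frac{2}{4} - 2 \left(A + 5\right) = 2 \cdot \frac{1}{4} - 2 \left(5 + A\right) = \frac{1}{2} - \left(10 + 2 A\right) = - \frac{19}{2} - 2 A$)
$c{\left(-5,13 \right)} + O{\left(0 \right)} \left(-140\right) = - 5 \left(-5\right)^{2} + \left(- \frac{19}{2} - 0\right) \left(-140\right) = \left(-5\right) 25 + \left(- \frac{19}{2} + 0\right) \left(-140\right) = -125 - -1330 = -125 + 1330 = 1205$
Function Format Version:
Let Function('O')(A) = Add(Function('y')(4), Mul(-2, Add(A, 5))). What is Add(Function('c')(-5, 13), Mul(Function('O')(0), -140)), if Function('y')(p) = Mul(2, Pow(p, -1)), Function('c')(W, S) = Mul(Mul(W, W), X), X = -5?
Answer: 1205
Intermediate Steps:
Function('c')(W, S) = Mul(-5, Pow(W, 2)) (Function('c')(W, S) = Mul(Mul(W, W), -5) = Mul(Pow(W, 2), -5) = Mul(-5, Pow(W, 2)))
Function('O')(A) = Add(Rational(-19, 2), Mul(-2, A)) (Function('O')(A) = Add(Mul(2, Pow(4, -1)), Mul(-2, Add(A, 5))) = Add(Mul(2, Rational(1, 4)), Mul(-2, Add(5, A))) = Add(Rational(1, 2), Add(-10, Mul(-2, A))) = Add(Rational(-19, 2), Mul(-2, A)))
Add(Function('c')(-5, 13), Mul(Function('O')(0), -140)) = Add(Mul(-5, Pow(-5, 2)), Mul(Add(Rational(-19, 2), Mul(-2, 0)), -140)) = Add(Mul(-5, 25), Mul(Add(Rational(-19, 2), 0), -140)) = Add(-125, Mul(Rational(-19, 2), -140)) = Add(-125, 1330) = 1205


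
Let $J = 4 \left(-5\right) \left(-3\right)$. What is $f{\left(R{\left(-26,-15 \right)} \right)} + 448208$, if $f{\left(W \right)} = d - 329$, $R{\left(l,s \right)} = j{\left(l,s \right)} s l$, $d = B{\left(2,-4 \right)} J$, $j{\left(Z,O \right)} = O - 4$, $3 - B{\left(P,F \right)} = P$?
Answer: $447939$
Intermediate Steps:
$B{\left(P,F \right)} = 3 - P$
$J = 60$ ($J = \left(-20\right) \left(-3\right) = 60$)
$j{\left(Z,O \right)} = -4 + O$ ($j{\left(Z,O \right)} = O - 4 = -4 + O$)
$d = 60$ ($d = \left(3 - 2\right) 60 = 1 \cdot 60 = 60$)
$R{\left(l,s \right)} = l s \left(-4 + s\right)$ ($R{\left(l,s \right)} = \left(-4 + s\right) s l = s \left(-4 + s\right) l = l s \left(-4 + s\right)$)
$f{\left(W \right)} = -269$ ($f{\left(W \right)} = 60 - 329 = -269$)
$f{\left(R{\left(-26,-15 \right)} \right)} + 448208 = -269 + 448208 = 447939$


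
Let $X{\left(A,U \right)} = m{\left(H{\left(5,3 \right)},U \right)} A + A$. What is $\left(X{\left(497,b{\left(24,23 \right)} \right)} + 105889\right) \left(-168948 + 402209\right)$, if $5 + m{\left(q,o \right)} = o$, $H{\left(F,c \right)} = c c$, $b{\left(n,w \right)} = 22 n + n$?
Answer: $88229806945$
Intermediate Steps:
$b{\left(n,w \right)} = 23 n$
$H{\left(F,c \right)} = c^{2}$
$m{\left(q,o \right)} = -5 + o$
$X{\left(A,U \right)} = A + A \left(-5 + U\right)$ ($X{\left(A,U \right)} = \left(-5 + U\right) A + A = A \left(-5 + U\right) + A = A + A \left(-5 + U\right)$)
$\left(X{\left(497,b{\left(24,23 \right)} \right)} + 105889\right) \left(-168948 + 402209\right) = \left(497 \left(-4 + 23 \cdot 24\right) + 105889\right) \left(-168948 + 402209\right) = \left(497 \left(-4 + 552\right) + 105889\right) 233261 = \left(497 \cdot 548 + 105889\right) 233261 = \left(272356 + 105889\right) 233261 = 378245 \cdot 233261 = 88229806945$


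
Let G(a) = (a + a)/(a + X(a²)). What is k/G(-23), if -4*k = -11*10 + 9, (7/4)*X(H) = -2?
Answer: 17069/1288 ≈ 13.252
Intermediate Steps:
X(H) = -8/7 (X(H) = (4/7)*(-2) = -8/7)
G(a) = 2*a/(-8/7 + a) (G(a) = (a + a)/(a - 8/7) = (2*a)/(-8/7 + a) = 2*a/(-8/7 + a))
k = 101/4 (k = -(-11*10 + 9)/4 = -(-110 + 9)/4 = -¼*(-101) = 101/4 ≈ 25.250)
k/G(-23) = 101/(4*((14*(-23)/(-8 + 7*(-23))))) = 101/(4*((14*(-23)/(-8 - 161)))) = 101/(4*((14*(-23)/(-169)))) = 101/(4*((14*(-23)*(-1/169)))) = 101/(4*(322/169)) = (101/4)*(169/322) = 17069/1288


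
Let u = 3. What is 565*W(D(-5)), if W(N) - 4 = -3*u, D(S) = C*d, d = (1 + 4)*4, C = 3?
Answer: -2825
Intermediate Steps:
d = 20 (d = 5*4 = 20)
D(S) = 60 (D(S) = 3*20 = 60)
W(N) = -5 (W(N) = 4 - 3*3 = 4 - 9 = -5)
565*W(D(-5)) = 565*(-5) = -2825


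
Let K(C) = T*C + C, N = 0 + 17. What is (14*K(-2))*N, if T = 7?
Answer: -3808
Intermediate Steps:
N = 17
K(C) = 8*C (K(C) = 7*C + C = 8*C)
(14*K(-2))*N = (14*(8*(-2)))*17 = (14*(-16))*17 = -224*17 = -3808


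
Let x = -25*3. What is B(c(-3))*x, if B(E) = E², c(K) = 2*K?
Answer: -2700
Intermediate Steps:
x = -75
B(c(-3))*x = (2*(-3))²*(-75) = (-6)²*(-75) = 36*(-75) = -2700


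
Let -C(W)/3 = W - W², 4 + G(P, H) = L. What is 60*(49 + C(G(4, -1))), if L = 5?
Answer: 2940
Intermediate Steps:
G(P, H) = 1 (G(P, H) = -4 + 5 = 1)
C(W) = -3*W + 3*W² (C(W) = -3*(W - W²) = -3*W + 3*W²)
60*(49 + C(G(4, -1))) = 60*(49 + 3*1*(-1 + 1)) = 60*(49 + 3*1*0) = 60*(49 + 0) = 60*49 = 2940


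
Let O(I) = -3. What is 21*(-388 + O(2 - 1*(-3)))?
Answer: -8211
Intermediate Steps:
21*(-388 + O(2 - 1*(-3))) = 21*(-388 - 3) = 21*(-391) = -8211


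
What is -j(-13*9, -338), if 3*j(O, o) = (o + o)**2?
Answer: -456976/3 ≈ -1.5233e+5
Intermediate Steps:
j(O, o) = 4*o**2/3 (j(O, o) = (o + o)**2/3 = (2*o)**2/3 = (4*o**2)/3 = 4*o**2/3)
-j(-13*9, -338) = -4*(-338)**2/3 = -4*114244/3 = -1*456976/3 = -456976/3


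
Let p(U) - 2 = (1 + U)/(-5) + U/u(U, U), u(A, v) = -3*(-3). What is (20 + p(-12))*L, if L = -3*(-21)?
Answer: 7203/5 ≈ 1440.6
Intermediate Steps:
u(A, v) = 9
p(U) = 9/5 - 4*U/45 (p(U) = 2 + ((1 + U)/(-5) + U/9) = 2 + ((1 + U)*(-⅕) + U*(⅑)) = 2 + ((-⅕ - U/5) + U/9) = 2 + (-⅕ - 4*U/45) = 9/5 - 4*U/45)
L = 63
(20 + p(-12))*L = (20 + (9/5 - 4/45*(-12)))*63 = (20 + (9/5 + 16/15))*63 = (20 + 43/15)*63 = (343/15)*63 = 7203/5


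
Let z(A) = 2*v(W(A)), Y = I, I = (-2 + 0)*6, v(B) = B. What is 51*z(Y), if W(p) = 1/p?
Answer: -17/2 ≈ -8.5000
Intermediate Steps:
I = -12 (I = -2*6 = -12)
Y = -12
z(A) = 2/A
51*z(Y) = 51*(2/(-12)) = 51*(2*(-1/12)) = 51*(-⅙) = -17/2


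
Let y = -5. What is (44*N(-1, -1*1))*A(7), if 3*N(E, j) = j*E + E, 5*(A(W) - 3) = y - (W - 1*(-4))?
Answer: 0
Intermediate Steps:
A(W) = 6/5 - W/5 (A(W) = 3 + (-5 - (W - 1*(-4)))/5 = 3 + (-5 - (W + 4))/5 = 3 + (-5 - (4 + W))/5 = 3 + (-5 + (-4 - W))/5 = 3 + (-9 - W)/5 = 3 + (-9/5 - W/5) = 6/5 - W/5)
N(E, j) = E/3 + E*j/3 (N(E, j) = (j*E + E)/3 = (E*j + E)/3 = (E + E*j)/3 = E/3 + E*j/3)
(44*N(-1, -1*1))*A(7) = (44*((⅓)*(-1)*(1 - 1*1)))*(6/5 - ⅕*7) = (44*((⅓)*(-1)*(1 - 1)))*(6/5 - 7/5) = (44*((⅓)*(-1)*0))*(-⅕) = (44*0)*(-⅕) = 0*(-⅕) = 0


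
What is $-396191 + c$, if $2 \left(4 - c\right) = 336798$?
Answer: $-564586$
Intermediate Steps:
$c = -168395$ ($c = 4 - 168399 = -168395$)
$-396191 + c = -396191 - 168395 = -564586$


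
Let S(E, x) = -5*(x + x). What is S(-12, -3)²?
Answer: 900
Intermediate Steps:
S(E, x) = -10*x
S(-12, -3)² = (-10*(-3))² = 30² = 900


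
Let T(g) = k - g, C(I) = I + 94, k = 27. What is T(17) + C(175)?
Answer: 279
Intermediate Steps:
C(I) = 94 + I
T(g) = 27 - g
T(17) + C(175) = (27 - 1*17) + (94 + 175) = (27 - 17) + 269 = 10 + 269 = 279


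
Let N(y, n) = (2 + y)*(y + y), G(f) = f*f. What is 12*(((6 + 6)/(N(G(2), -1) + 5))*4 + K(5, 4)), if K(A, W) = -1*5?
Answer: -2604/53 ≈ -49.132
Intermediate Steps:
G(f) = f**2
N(y, n) = 2*y*(2 + y) (N(y, n) = (2 + y)*(2*y) = 2*y*(2 + y))
K(A, W) = -5
12*(((6 + 6)/(N(G(2), -1) + 5))*4 + K(5, 4)) = 12*(((6 + 6)/(2*2**2*(2 + 2**2) + 5))*4 - 5) = 12*((12/(2*4*(2 + 4) + 5))*4 - 5) = 12*((12/(2*4*6 + 5))*4 - 5) = 12*((12/(48 + 5))*4 - 5) = 12*((12/53)*4 - 5) = 12*(48/53 - 5) = 12*(-217/53) = -2604/53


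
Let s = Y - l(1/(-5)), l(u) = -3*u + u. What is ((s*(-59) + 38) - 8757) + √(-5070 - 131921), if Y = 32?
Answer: -52917/5 + I*√136991 ≈ -10583.0 + 370.12*I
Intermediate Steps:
l(u) = -2*u
s = 158/5 (s = 32 - (-2)/(-5) = 32 - (-2)*(-1)/5 = 32 - 1*⅖ = 32 - ⅖ = 158/5 ≈ 31.600)
((s*(-59) + 38) - 8757) + √(-5070 - 131921) = (((158/5)*(-59) + 38) - 8757) + √(-5070 - 131921) = ((-9322/5 + 38) - 8757) + √(-136991) = (-9132/5 - 8757) + I*√136991 = -52917/5 + I*√136991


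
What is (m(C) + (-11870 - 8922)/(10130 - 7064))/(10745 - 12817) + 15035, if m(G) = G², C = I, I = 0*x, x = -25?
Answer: 11939205889/794094 ≈ 15035.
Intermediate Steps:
I = 0 (I = 0*(-25) = 0)
C = 0
(m(C) + (-11870 - 8922)/(10130 - 7064))/(10745 - 12817) + 15035 = (0² + (-11870 - 8922)/(10130 - 7064))/(10745 - 12817) + 15035 = (0 - 20792/3066)/(-2072) + 15035 = (0 - 20792*1/3066)*(-1/2072) + 15035 = (0 - 10396/1533)*(-1/2072) + 15035 = -10396/1533*(-1/2072) + 15035 = 2599/794094 + 15035 = 11939205889/794094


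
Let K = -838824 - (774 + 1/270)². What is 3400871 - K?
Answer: 352746823861/72900 ≈ 4.8388e+6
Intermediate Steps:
K = -104823327961/72900 (K = -838824 - (774 + 1/270)² = -838824 - (208981/270)² = -838824 - 1*43673058361/72900 = -838824 - 43673058361/72900 = -104823327961/72900 ≈ -1.4379e+6)
3400871 - K = 3400871 - 1*(-104823327961/72900) = 3400871 + 104823327961/72900 = 352746823861/72900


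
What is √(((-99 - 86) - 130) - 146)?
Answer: I*√461 ≈ 21.471*I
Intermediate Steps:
√(((-99 - 86) - 130) - 146) = √((-185 - 130) - 146) = √(-315 - 146) = √(-461) = I*√461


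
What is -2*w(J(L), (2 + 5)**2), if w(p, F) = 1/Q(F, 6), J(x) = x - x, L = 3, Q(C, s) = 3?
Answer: -2/3 ≈ -0.66667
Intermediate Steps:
J(x) = 0
w(p, F) = 1/3
-2*w(J(L), (2 + 5)**2) = -2*1/3 = -2/3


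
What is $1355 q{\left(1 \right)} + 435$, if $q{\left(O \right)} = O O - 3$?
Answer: $-2275$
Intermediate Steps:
$q{\left(O \right)} = -3 + O^{2}$ ($q{\left(O \right)} = O^{2} - 3 = -3 + O^{2}$)
$1355 q{\left(1 \right)} + 435 = 1355 \left(-3 + 1^{2}\right) + 435 = 1355 \left(-3 + 1\right) + 435 = 1355 \left(-2\right) + 435 = -2710 + 435 = -2275$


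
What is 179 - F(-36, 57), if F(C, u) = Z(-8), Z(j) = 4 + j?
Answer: 183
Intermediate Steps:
F(C, u) = -4 (F(C, u) = 4 - 8 = -4)
179 - F(-36, 57) = 179 - 1*(-4) = 179 + 4 = 183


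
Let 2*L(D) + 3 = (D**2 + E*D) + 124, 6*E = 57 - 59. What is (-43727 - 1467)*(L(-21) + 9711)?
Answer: -451736627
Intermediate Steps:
E = -1/3 (E = (57 - 59)/6 = (1/6)*(-2) = -1/3 ≈ -0.33333)
L(D) = 121/2 + D**2/2 - D/6 (L(D) = -3/2 + ((D**2 - D/3) + 124)/2 = -3/2 + (124 + D**2 - D/3)/2 = -3/2 + (62 + D**2/2 - D/6) = 121/2 + D**2/2 - D/6)
(-43727 - 1467)*(L(-21) + 9711) = (-43727 - 1467)*((121/2 + (1/2)*(-21)**2 - 1/6*(-21)) + 9711) = -45194*((121/2 + (1/2)*441 + 7/2) + 9711) = -45194*((121/2 + 441/2 + 7/2) + 9711) = -45194*(569/2 + 9711) = -45194*19991/2 = -451736627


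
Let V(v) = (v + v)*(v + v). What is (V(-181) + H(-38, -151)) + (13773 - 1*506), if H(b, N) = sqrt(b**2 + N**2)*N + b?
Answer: 144273 - 151*sqrt(24245) ≈ 1.2076e+5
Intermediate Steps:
H(b, N) = b + N*sqrt(N**2 + b**2) (H(b, N) = sqrt(N**2 + b**2)*N + b = N*sqrt(N**2 + b**2) + b = b + N*sqrt(N**2 + b**2))
V(v) = 4*v**2 (V(v) = (2*v)*(2*v) = 4*v**2)
(V(-181) + H(-38, -151)) + (13773 - 1*506) = (4*(-181)**2 + (-38 - 151*sqrt((-151)**2 + (-38)**2))) + (13773 - 1*506) = (4*32761 + (-38 - 151*sqrt(22801 + 1444))) + (13773 - 506) = (131044 + (-38 - 151*sqrt(24245))) + 13267 = (131006 - 151*sqrt(24245)) + 13267 = 144273 - 151*sqrt(24245)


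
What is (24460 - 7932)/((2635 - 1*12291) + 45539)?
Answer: 16528/35883 ≈ 0.46061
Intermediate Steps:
(24460 - 7932)/((2635 - 1*12291) + 45539) = 16528/((2635 - 12291) + 45539) = 16528/(-9656 + 45539) = 16528/35883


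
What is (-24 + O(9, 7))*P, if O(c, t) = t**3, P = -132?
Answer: -42108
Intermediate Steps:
(-24 + O(9, 7))*P = (-24 + 7**3)*(-132) = (-24 + 343)*(-132) = 319*(-132) = -42108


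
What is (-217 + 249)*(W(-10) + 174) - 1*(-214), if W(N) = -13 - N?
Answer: 5686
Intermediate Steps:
(-217 + 249)*(W(-10) + 174) - 1*(-214) = (-217 + 249)*((-13 - 1*(-10)) + 174) - 1*(-214) = 32*((-13 + 10) + 174) + 214 = 32*(-3 + 174) + 214 = 32*171 + 214 = 5472 + 214 = 5686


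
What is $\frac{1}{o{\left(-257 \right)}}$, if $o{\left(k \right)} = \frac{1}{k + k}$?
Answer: $-514$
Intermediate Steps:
$o{\left(k \right)} = \frac{1}{2 k}$
$\frac{1}{o{\left(-257 \right)}} = \frac{1}{\frac{1}{2} \frac{1}{-257}} = \frac{1}{\frac{1}{2} \left(- \frac{1}{257}\right)} = \frac{1}{- \frac{1}{514}} = -514$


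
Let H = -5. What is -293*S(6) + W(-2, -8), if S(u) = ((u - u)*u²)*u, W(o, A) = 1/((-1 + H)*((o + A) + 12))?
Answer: -1/12 ≈ -0.083333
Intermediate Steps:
W(o, A) = -1/(6*(12 + A + o)) (W(o, A) = 1/((-1 - 5)*((o + A) + 12)) = 1/((-6)*((A + o) + 12)) = -1/(6*(12 + A + o)))
S(u) = 0 (S(u) = (0*u²)*u = 0*u = 0)
-293*S(6) + W(-2, -8) = -293*0 - 1/(72 + 6*(-8) + 6*(-2)) = 0 - 1/(72 - 48 - 12) = 0 - 1/12 = -1/12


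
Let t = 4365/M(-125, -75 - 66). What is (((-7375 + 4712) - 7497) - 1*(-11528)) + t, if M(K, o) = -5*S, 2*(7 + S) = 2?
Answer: 3027/2 ≈ 1513.5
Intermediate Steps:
S = -6 (S = -7 + (½)*2 = -7 + 1 = -6)
M(K, o) = 30 (M(K, o) = -5*(-6) = 30)
t = 291/2 (t = 4365/30 = 4365*(1/30) = 291/2 ≈ 145.50)
(((-7375 + 4712) - 7497) - 1*(-11528)) + t = (((-7375 + 4712) - 7497) - 1*(-11528)) + 291/2 = ((-2663 - 7497) + 11528) + 291/2 = (-10160 + 11528) + 291/2 = 1368 + 291/2 = 3027/2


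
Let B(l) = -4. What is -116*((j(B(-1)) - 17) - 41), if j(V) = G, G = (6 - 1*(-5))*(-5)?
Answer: 13108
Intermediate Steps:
G = -55 (G = (6 + 5)*(-5) = 11*(-5) = -55)
j(V) = -55
-116*((j(B(-1)) - 17) - 41) = -116*((-55 - 17) - 41) = -116*(-72 - 41) = -116*(-113) = 13108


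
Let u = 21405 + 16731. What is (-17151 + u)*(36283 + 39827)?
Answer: 1597168350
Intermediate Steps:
u = 38136
(-17151 + u)*(36283 + 39827) = (-17151 + 38136)*(36283 + 39827) = 20985*76110 = 1597168350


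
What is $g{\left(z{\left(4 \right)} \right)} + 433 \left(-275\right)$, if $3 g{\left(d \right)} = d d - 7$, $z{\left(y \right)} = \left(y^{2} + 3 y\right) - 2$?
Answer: $-118852$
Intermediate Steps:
$z{\left(y \right)} = -2 + y^{2} + 3 y$
$g{\left(d \right)} = - \frac{7}{3} + \frac{d^{2}}{3}$ ($g{\left(d \right)} = \frac{d d - 7}{3} = \frac{d^{2} - 7}{3} = \frac{-7 + d^{2}}{3} = - \frac{7}{3} + \frac{d^{2}}{3}$)
$g{\left(z{\left(4 \right)} \right)} + 433 \left(-275\right) = \left(- \frac{7}{3} + \frac{\left(-2 + 4^{2} + 3 \cdot 4\right)^{2}}{3}\right) + 433 \left(-275\right) = \left(- \frac{7}{3} + \frac{\left(-2 + 16 + 12\right)^{2}}{3}\right) - 119075 = \left(- \frac{7}{3} + \frac{26^{2}}{3}\right) - 119075 = \left(- \frac{7}{3} + \frac{1}{3} \cdot 676\right) - 119075 = \left(- \frac{7}{3} + \frac{676}{3}\right) - 119075 = 223 - 119075 = -118852$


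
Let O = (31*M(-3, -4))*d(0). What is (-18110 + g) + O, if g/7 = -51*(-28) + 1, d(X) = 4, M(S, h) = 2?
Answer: -7859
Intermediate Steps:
O = 248 (O = (31*2)*4 = 62*4 = 248)
g = 10003 (g = 7*(-51*(-28) + 1) = 7*(1428 + 1) = 7*1429 = 10003)
(-18110 + g) + O = (-18110 + 10003) + 248 = -8107 + 248 = -7859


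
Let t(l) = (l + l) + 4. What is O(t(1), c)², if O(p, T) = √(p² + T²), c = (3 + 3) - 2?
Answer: 52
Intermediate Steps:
t(l) = 4 + 2*l (t(l) = 2*l + 4 = 4 + 2*l)
c = 4 (c = 6 - 2 = 4)
O(p, T) = √(T² + p²)
O(t(1), c)² = (√(4² + (4 + 2*1)²))² = (√(16 + (4 + 2)²))² = (√(16 + 6²))² = (√(16 + 36))² = (√52)² = (2*√13)² = 52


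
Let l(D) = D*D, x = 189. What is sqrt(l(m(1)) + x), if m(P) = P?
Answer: sqrt(190) ≈ 13.784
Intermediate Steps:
l(D) = D**2
sqrt(l(m(1)) + x) = sqrt(1**2 + 189) = sqrt(1 + 189) = sqrt(190)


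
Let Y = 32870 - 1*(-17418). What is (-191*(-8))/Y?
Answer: 191/6286 ≈ 0.030385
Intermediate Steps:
Y = 50288 (Y = 32870 + 17418 = 50288)
(-191*(-8))/Y = -191*(-8)/50288 = 1528*(1/50288) = 191/6286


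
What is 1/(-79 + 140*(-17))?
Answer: -1/2459 ≈ -0.00040667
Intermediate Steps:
1/(-79 + 140*(-17)) = 1/(-79 - 2380) = 1/(-2459) = -1/2459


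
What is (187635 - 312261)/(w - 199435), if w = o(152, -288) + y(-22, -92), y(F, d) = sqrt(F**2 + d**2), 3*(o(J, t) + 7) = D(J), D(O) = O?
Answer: 55911024693/89453013436 + 560817*sqrt(2237)/89453013436 ≈ 0.62533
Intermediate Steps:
o(J, t) = -7 + J/3
w = 131/3 + 2*sqrt(2237) (w = (-7 + (1/3)*152) + sqrt((-22)**2 + (-92)**2) = (-7 + 152/3) + sqrt(484 + 8464) = 131/3 + sqrt(8948) = 131/3 + 2*sqrt(2237) ≈ 138.26)
(187635 - 312261)/(w - 199435) = (187635 - 312261)/((131/3 + 2*sqrt(2237)) - 199435) = -124626/(-598174/3 + 2*sqrt(2237))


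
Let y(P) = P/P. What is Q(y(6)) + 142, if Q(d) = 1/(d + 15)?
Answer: 2273/16 ≈ 142.06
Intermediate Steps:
y(P) = 1
Q(d) = 1/(15 + d)
Q(y(6)) + 142 = 1/(15 + 1) + 142 = 1/16 + 142 = 2273/16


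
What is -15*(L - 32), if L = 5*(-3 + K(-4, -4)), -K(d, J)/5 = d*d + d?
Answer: 5205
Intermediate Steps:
K(d, J) = -5*d - 5*d² (K(d, J) = -5*(d*d + d) = -5*(d² + d) = -5*(d + d²) = -5*d - 5*d²)
L = -315 (L = 5*(-3 - 5*(-4)*(1 - 4)) = 5*(-3 - 5*(-4)*(-3)) = 5*(-3 - 60) = 5*(-63) = -315)
-15*(L - 32) = -15*(-315 - 32) = -15*(-347) = 5205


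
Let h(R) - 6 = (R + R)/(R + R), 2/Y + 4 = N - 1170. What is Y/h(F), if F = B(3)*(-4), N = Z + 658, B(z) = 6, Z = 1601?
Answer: 2/7595 ≈ 0.00026333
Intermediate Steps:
N = 2259 (N = 1601 + 658 = 2259)
F = -24 (F = 6*(-4) = -24)
Y = 2/1085 (Y = 2/(-4 + (2259 - 1170)) = 2/(-4 + 1089) = 2/1085 ≈ 0.0018433)
h(R) = 7 (h(R) = 6 + (R + R)/(R + R) = 6 + (2*R)/((2*R)) = 6 + (2*R)*(1/(2*R)) = 6 + 1 = 7)
Y/h(F) = (2/1085)/7 = (2/1085)*(⅐) = 2/7595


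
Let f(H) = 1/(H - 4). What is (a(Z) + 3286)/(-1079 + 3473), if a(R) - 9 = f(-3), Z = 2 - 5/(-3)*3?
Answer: 3844/2793 ≈ 1.3763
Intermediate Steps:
f(H) = 1/(-4 + H)
Z = 7 (Z = 2 - 5*(-1/3)*3 = 2 + (5/3)*3 = 2 + 5 = 7)
a(R) = 62/7 (a(R) = 9 + 1/(-4 - 3) = 9 + 1/(-7) = 9 - 1/7 = 62/7)
(a(Z) + 3286)/(-1079 + 3473) = (62/7 + 3286)/(-1079 + 3473) = (23064/7)/2394 = (23064/7)*(1/2394) = 3844/2793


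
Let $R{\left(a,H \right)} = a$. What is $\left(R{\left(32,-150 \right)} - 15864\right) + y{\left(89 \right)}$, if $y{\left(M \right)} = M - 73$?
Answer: $-15816$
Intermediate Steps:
$y{\left(M \right)} = -73 + M$ ($y{\left(M \right)} = M - 73 = -73 + M$)
$\left(R{\left(32,-150 \right)} - 15864\right) + y{\left(89 \right)} = \left(32 - 15864\right) + \left(-73 + 89\right) = -15832 + 16 = -15816$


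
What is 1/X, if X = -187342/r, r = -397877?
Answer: 397877/187342 ≈ 2.1238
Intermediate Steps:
X = 187342/397877 (X = -187342/(-397877) = -187342*(-1/397877) = 187342/397877 ≈ 0.47085)
1/X = 1/(187342/397877) = 397877/187342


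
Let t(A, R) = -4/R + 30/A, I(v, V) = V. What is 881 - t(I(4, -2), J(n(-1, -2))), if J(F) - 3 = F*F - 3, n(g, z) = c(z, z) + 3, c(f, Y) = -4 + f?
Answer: 8068/9 ≈ 896.44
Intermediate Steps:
n(g, z) = -1 + z (n(g, z) = (-4 + z) + 3 = -1 + z)
J(F) = F² (J(F) = 3 + (F*F - 3) = 3 + (F² - 3) = 3 + (-3 + F²) = F²)
881 - t(I(4, -2), J(n(-1, -2))) = 881 - (-4/(-1 - 2)² + 30/(-2)) = 881 - (-4/((-3)²) + 30*(-½)) = 881 - (-4/9 - 15) = 881 - 1*(-139/9) = 881 + 139/9 = 8068/9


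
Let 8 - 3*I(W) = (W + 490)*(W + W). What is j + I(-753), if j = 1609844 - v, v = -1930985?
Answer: 10226417/3 ≈ 3.4088e+6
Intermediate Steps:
I(W) = 8/3 - 2*W*(490 + W)/3 (I(W) = 8/3 - (W + 490)*(W + W)/3 = 8/3 - (490 + W)*2*W/3 = 8/3 - 2*W*(490 + W)/3)
j = 3540829 (j = 1609844 - 1*(-1930985) = 1609844 + 1930985 = 3540829)
j + I(-753) = 3540829 + (8/3 - 980/3*(-753) - 2/3*(-753)**2) = 3540829 + (8/3 + 245980 - 2/3*567009) = 3540829 + (8/3 + 245980 - 378006) = 3540829 - 396070/3 = 10226417/3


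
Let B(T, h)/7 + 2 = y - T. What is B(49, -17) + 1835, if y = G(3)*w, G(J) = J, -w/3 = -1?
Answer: 1541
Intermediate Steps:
w = 3 (w = -3*(-1) = 3)
y = 9 (y = 3*3 = 9)
B(T, h) = 49 - 7*T (B(T, h) = -14 + 7*(9 - T) = -14 + (63 - 7*T) = 49 - 7*T)
B(49, -17) + 1835 = (49 - 7*49) + 1835 = (49 - 343) + 1835 = -294 + 1835 = 1541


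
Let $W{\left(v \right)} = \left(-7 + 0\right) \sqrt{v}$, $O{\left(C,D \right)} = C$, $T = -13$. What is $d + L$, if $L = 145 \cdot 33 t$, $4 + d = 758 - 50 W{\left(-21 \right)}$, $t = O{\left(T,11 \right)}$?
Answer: $-61451 + 350 i \sqrt{21} \approx -61451.0 + 1603.9 i$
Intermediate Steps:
$W{\left(v \right)} = - 7 \sqrt{v}$
$t = -13$
$d = 754 + 350 i \sqrt{21}$ ($d = -4 + \left(758 - 50 \left(- 7 \sqrt{-21}\right)\right) = -4 + \left(758 - 50 \left(- 7 i \sqrt{21}\right)\right) = -4 + \left(758 + 350 i \sqrt{21}\right) = 754 + 350 i \sqrt{21} \approx 754.0 + 1603.9 i$)
$L = -62205$ ($L = 145 \cdot 33 \left(-13\right) = 4785 \left(-13\right) = -62205$)
$d + L = \left(754 + 350 i \sqrt{21}\right) - 62205 = -61451 + 350 i \sqrt{21}$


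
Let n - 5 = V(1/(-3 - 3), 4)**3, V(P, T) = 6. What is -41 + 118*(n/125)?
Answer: 20953/125 ≈ 167.62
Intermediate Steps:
n = 221 (n = 5 + 6**3 = 5 + 216 = 221)
-41 + 118*(n/125) = -41 + 118*(221/125) = -41 + 26078/125 = 20953/125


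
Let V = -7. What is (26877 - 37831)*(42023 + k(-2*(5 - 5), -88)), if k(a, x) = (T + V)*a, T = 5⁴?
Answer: -460319942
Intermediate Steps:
T = 625
k(a, x) = 618*a (k(a, x) = (625 - 7)*a = 618*a)
(26877 - 37831)*(42023 + k(-2*(5 - 5), -88)) = (26877 - 37831)*(42023 + 618*(-2*(5 - 5))) = -10954*(42023 + 618*(-2*0)) = -10954*(42023 + 618*0) = -10954*(42023 + 0) = -10954*42023 = -460319942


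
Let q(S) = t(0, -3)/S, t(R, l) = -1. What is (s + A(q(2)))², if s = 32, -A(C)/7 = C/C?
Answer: 625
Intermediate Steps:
q(S) = -1/S
A(C) = -7 (A(C) = -7*C/C = -7*1 = -7)
(s + A(q(2)))² = (32 - 7)² = 25² = 625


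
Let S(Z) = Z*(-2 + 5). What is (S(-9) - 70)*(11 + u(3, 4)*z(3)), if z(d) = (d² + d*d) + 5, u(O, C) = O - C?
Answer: 1164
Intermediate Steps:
S(Z) = 3*Z (S(Z) = Z*3 = 3*Z)
z(d) = 5 + 2*d² (z(d) = (d² + d²) + 5 = 2*d² + 5 = 5 + 2*d²)
(S(-9) - 70)*(11 + u(3, 4)*z(3)) = (3*(-9) - 70)*(11 + (3 - 1*4)*(5 + 2*3²)) = (-27 - 70)*(11 + (3 - 4)*(5 + 2*9)) = -97*(11 - (5 + 18)) = -97*(11 - 1*23) = -97*(11 - 23) = -97*(-12) = 1164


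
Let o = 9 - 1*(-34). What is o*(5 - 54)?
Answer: -2107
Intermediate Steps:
o = 43 (o = 9 + 34 = 43)
o*(5 - 54) = 43*(5 - 54) = 43*(-49) = -2107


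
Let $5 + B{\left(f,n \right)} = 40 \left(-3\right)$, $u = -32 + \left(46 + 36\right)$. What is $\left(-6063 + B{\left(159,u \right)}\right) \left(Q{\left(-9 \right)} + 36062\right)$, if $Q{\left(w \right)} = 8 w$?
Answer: $-222706120$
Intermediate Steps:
$u = 50$ ($u = -32 + 82 = 50$)
$B{\left(f,n \right)} = -125$ ($B{\left(f,n \right)} = -5 + 40 \left(-3\right) = -5 - 120 = -125$)
$\left(-6063 + B{\left(159,u \right)}\right) \left(Q{\left(-9 \right)} + 36062\right) = \left(-6063 - 125\right) \left(8 \left(-9\right) + 36062\right) = - 6188 \left(-72 + 36062\right) = \left(-6188\right) 35990 = -222706120$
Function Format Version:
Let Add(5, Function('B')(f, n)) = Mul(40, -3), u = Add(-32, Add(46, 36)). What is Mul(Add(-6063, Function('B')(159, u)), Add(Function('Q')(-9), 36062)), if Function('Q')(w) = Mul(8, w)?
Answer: -222706120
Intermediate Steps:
u = 50 (u = Add(-32, 82) = 50)
Function('B')(f, n) = -125 (Function('B')(f, n) = Add(-5, Mul(40, -3)) = Add(-5, -120) = -125)
Mul(Add(-6063, Function('B')(159, u)), Add(Function('Q')(-9), 36062)) = Mul(Add(-6063, -125), Add(Mul(8, -9), 36062)) = Mul(-6188, Add(-72, 36062)) = Mul(-6188, 35990) = -222706120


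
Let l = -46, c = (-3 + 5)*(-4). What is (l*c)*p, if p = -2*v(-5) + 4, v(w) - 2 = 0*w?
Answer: 0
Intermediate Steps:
v(w) = 2 (v(w) = 2 + 0*w = 2 + 0 = 2)
c = -8 (c = 2*(-4) = -8)
p = 0 (p = -2*2 + 4 = -4 + 4 = 0)
(l*c)*p = -46*(-8)*0 = 368*0 = 0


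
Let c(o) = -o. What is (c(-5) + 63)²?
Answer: 4624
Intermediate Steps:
(c(-5) + 63)² = (-1*(-5) + 63)² = (5 + 63)² = 68² = 4624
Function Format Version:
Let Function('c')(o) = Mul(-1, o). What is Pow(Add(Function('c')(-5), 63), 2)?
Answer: 4624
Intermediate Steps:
Pow(Add(Function('c')(-5), 63), 2) = Pow(Add(Mul(-1, -5), 63), 2) = Pow(Add(5, 63), 2) = Pow(68, 2) = 4624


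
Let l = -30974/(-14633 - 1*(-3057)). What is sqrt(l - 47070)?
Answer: I*sqrt(394199948831)/2894 ≈ 216.95*I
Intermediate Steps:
l = 15487/5788 (l = -30974/(-14633 + 3057) = -30974/(-11576) = -30974*(-1/11576) = 15487/5788 ≈ 2.6757)
sqrt(l - 47070) = sqrt(15487/5788 - 47070) = sqrt(-272425673/5788) = I*sqrt(394199948831)/2894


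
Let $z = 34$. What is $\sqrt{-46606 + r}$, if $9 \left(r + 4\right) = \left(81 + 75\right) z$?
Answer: $\frac{i \sqrt{414186}}{3} \approx 214.52 i$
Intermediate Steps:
$r = \frac{1756}{3}$ ($r = -4 + \frac{\left(81 + 75\right) 34}{9} = -4 + \frac{156 \cdot 34}{9} = -4 + \frac{1}{9} \cdot 5304 = -4 + \frac{1768}{3} = \frac{1756}{3} \approx 585.33$)
$\sqrt{-46606 + r} = \sqrt{-46606 + \frac{1756}{3}} = \sqrt{- \frac{138062}{3}} = \frac{i \sqrt{414186}}{3}$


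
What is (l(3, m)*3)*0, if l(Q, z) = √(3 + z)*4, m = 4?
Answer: 0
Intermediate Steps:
l(Q, z) = 4*√(3 + z)
(l(3, m)*3)*0 = ((4*√(3 + 4))*3)*0 = ((4*√7)*3)*0 = (12*√7)*0 = 0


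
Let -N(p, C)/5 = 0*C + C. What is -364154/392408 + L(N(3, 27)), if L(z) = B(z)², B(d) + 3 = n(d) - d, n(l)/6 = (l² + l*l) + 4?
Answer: 9397769133616067/196204 ≈ 4.7898e+10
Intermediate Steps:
n(l) = 24 + 12*l² (n(l) = 6*((l² + l*l) + 4) = 6*((l² + l²) + 4) = 6*(2*l² + 4) = 6*(4 + 2*l²) = 24 + 12*l²)
B(d) = 21 - d + 12*d² (B(d) = -3 + ((24 + 12*d²) - d) = -3 + (24 - d + 12*d²) = 21 - d + 12*d²)
N(p, C) = -5*C (N(p, C) = -5*(0*C + C) = -5*(0 + C) = -5*C)
L(z) = (21 - z + 12*z²)²
-364154/392408 + L(N(3, 27)) = -364154/392408 + (21 - (-5)*27 + 12*(-5*27)²)² = -364154*1/392408 + (21 - 1*(-135) + 12*(-135)²)² = -182077/196204 + (21 + 135 + 12*18225)² = -182077/196204 + (21 + 135 + 218700)² = -182077/196204 + 218856² = -182077/196204 + 47897948736 = 9397769133616067/196204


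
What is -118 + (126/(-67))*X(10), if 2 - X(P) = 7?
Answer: -7276/67 ≈ -108.60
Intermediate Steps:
X(P) = -5 (X(P) = 2 - 1*7 = 2 - 7 = -5)
-118 + (126/(-67))*X(10) = -118 + (126/(-67))*(-5) = -118 + (126*(-1/67))*(-5) = -118 - 126/67*(-5) = -118 + 630/67 = -7276/67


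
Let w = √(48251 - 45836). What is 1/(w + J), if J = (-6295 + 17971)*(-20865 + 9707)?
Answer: -6203848/808242330149069 - √2415/16973088933130449 ≈ -7.6757e-9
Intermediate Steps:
w = √2415 ≈ 49.143
J = -130280808 (J = 11676*(-11158) = -130280808)
1/(w + J) = 1/(√2415 - 130280808) = 1/(-130280808 + √2415)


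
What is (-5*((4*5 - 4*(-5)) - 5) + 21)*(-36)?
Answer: 5544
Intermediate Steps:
(-5*((4*5 - 4*(-5)) - 5) + 21)*(-36) = (-5*((20 + 20) - 5) + 21)*(-36) = (-5*(40 - 5) + 21)*(-36) = (-5*35 + 21)*(-36) = (-175 + 21)*(-36) = -154*(-36) = 5544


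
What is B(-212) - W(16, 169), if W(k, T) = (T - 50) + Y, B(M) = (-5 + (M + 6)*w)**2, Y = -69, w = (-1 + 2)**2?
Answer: 44471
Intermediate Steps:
w = 1 (w = 1**2 = 1)
B(M) = (1 + M)**2 (B(M) = (-5 + (M + 6)*1)**2 = (-5 + (6 + M)*1)**2 = (-5 + (6 + M))**2 = (1 + M)**2)
W(k, T) = -119 + T (W(k, T) = (T - 50) - 69 = (-50 + T) - 69 = -119 + T)
B(-212) - W(16, 169) = (1 - 212)**2 - (-119 + 169) = (-211)**2 - 1*50 = 44521 - 50 = 44471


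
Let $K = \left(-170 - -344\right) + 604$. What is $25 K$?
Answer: $19450$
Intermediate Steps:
$K = 778$ ($K = \left(-170 + 344\right) + 604 = 174 + 604 = 778$)
$25 K = 25 \cdot 778 = 19450$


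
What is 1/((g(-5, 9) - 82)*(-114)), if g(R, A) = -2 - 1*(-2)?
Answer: 1/9348 ≈ 0.00010697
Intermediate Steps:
g(R, A) = 0 (g(R, A) = -2 + 2 = 0)
1/((g(-5, 9) - 82)*(-114)) = 1/((0 - 82)*(-114)) = 1/(-82*(-114)) = 1/9348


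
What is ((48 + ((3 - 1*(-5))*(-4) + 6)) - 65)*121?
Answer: -5203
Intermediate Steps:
((48 + ((3 - 1*(-5))*(-4) + 6)) - 65)*121 = ((48 + ((3 + 5)*(-4) + 6)) - 65)*121 = ((48 + (8*(-4) + 6)) - 65)*121 = ((48 + (-32 + 6)) - 65)*121 = ((48 - 26) - 65)*121 = (22 - 65)*121 = -43*121 = -5203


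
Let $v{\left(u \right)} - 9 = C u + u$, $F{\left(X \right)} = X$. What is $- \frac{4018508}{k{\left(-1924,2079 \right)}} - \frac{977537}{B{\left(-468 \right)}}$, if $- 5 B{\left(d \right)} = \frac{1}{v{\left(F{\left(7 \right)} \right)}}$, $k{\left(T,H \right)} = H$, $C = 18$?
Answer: $\frac{1442928571822}{2079} \approx 6.9405 \cdot 10^{8}$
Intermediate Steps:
$v{\left(u \right)} = 9 + 19 u$ ($v{\left(u \right)} = 9 + \left(18 u + u\right) = 9 + 19 u$)
$B{\left(d \right)} = - \frac{1}{710}$ ($B{\left(d \right)} = - \frac{1}{5 \left(9 + 19 \cdot 7\right)} = - \frac{1}{5 \left(9 + 133\right)} = - \frac{1}{5 \cdot 142} = \left(- \frac{1}{5}\right) \frac{1}{142} = - \frac{1}{710}$)
$- \frac{4018508}{k{\left(-1924,2079 \right)}} - \frac{977537}{B{\left(-468 \right)}} = - \frac{4018508}{2079} - \frac{977537}{- \frac{1}{710}} = \left(-4018508\right) \frac{1}{2079} - -694051270 = - \frac{4018508}{2079} + 694051270 = \frac{1442928571822}{2079}$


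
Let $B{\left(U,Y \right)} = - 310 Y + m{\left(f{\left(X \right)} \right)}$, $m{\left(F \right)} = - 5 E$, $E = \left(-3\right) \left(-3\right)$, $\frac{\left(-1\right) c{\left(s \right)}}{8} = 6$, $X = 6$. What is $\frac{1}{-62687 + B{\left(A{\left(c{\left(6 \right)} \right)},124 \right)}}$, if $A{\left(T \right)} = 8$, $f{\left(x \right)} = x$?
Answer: $- \frac{1}{101172} \approx -9.8842 \cdot 10^{-6}$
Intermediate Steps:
$c{\left(s \right)} = -48$ ($c{\left(s \right)} = \left(-8\right) 6 = -48$)
$E = 9$
$m{\left(F \right)} = -45$ ($m{\left(F \right)} = \left(-5\right) 9 = -45$)
$B{\left(U,Y \right)} = -45 - 310 Y$ ($B{\left(U,Y \right)} = - 310 Y - 45 = -45 - 310 Y$)
$\frac{1}{-62687 + B{\left(A{\left(c{\left(6 \right)} \right)},124 \right)}} = \frac{1}{-62687 - 38485} = \frac{1}{-101172} = - \frac{1}{101172}$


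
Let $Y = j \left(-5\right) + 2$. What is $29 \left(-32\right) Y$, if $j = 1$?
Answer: $2784$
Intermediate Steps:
$Y = -3$ ($Y = 1 \left(-5\right) + 2 = -5 + 2 = -3$)
$29 \left(-32\right) Y = 29 \left(-32\right) \left(-3\right) = \left(-928\right) \left(-3\right) = 2784$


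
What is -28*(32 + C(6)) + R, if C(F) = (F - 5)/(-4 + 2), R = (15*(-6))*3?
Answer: -1152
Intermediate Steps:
R = -270 (R = -90*3 = -270)
C(F) = 5/2 - F/2 (C(F) = (-5 + F)/(-2) = (-5 + F)*(-1/2) = 5/2 - F/2)
-28*(32 + C(6)) + R = -28*(32 + (5/2 - 1/2*6)) - 270 = -28*(32 + (5/2 - 3)) - 270 = -28*(32 - 1/2) - 270 = -28*63/2 - 270 = -882 - 270 = -1152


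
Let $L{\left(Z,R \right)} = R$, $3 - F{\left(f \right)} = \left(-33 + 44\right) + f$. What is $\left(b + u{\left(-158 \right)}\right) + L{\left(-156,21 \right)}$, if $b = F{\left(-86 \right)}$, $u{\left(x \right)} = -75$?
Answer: $24$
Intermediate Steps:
$F{\left(f \right)} = -8 - f$ ($F{\left(f \right)} = 3 - \left(\left(-33 + 44\right) + f\right) = 3 - \left(11 + f\right) = -8 - f$)
$b = 78$ ($b = -8 - -86 = -8 + 86 = 78$)
$\left(b + u{\left(-158 \right)}\right) + L{\left(-156,21 \right)} = \left(78 - 75\right) + 21 = 3 + 21 = 24$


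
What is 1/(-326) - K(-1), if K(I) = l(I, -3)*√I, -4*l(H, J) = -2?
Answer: -1/326 - I/2 ≈ -0.0030675 - 0.5*I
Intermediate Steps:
l(H, J) = ½ (l(H, J) = -¼*(-2) = ½)
K(I) = √I/2
1/(-326) - K(-1) = 1/(-326) - √(-1)/2 = -1/326 - I/2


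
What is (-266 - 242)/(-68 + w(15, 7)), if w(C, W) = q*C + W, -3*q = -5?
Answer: 127/9 ≈ 14.111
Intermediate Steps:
q = 5/3 (q = -⅓*(-5) = 5/3 ≈ 1.6667)
w(C, W) = W + 5*C/3 (w(C, W) = 5*C/3 + W = W + 5*C/3)
(-266 - 242)/(-68 + w(15, 7)) = (-266 - 242)/(-68 + (7 + (5/3)*15)) = -508/(-68 + (7 + 25)) = -508/(-68 + 32) = -508/(-36) = -508*(-1/36) = 127/9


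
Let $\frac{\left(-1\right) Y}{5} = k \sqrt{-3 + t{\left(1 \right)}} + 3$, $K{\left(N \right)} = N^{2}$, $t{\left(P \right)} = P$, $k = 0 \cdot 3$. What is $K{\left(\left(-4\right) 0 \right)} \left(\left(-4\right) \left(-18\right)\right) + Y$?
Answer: $-15$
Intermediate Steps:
$k = 0$
$Y = -15$ ($Y = - 5 \left(0 \sqrt{-3 + 1} + 3\right) = - 5 \left(0 \sqrt{-2} + 3\right) = - 5 \left(0 i \sqrt{2} + 3\right) = - 5 \left(0 + 3\right) = \left(-5\right) 3 = -15$)
$K{\left(\left(-4\right) 0 \right)} \left(\left(-4\right) \left(-18\right)\right) + Y = \left(\left(-4\right) 0\right)^{2} \left(\left(-4\right) \left(-18\right)\right) - 15 = 0^{2} \cdot 72 - 15 = 0 \cdot 72 - 15 = 0 - 15 = -15$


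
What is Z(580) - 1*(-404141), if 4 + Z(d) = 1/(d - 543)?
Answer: 14953070/37 ≈ 4.0414e+5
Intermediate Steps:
Z(d) = -4 + 1/(-543 + d) (Z(d) = -4 + 1/(d - 543) = -4 + 1/(-543 + d))
Z(580) - 1*(-404141) = (2173 - 4*580)/(-543 + 580) - 1*(-404141) = (2173 - 2320)/37 + 404141 = (1/37)*(-147) + 404141 = -147/37 + 404141 = 14953070/37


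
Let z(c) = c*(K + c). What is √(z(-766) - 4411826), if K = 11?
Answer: 6*I*√106486 ≈ 1957.9*I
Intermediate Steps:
z(c) = c*(11 + c)
√(z(-766) - 4411826) = √(-766*(11 - 766) - 4411826) = √(-766*(-755) - 4411826) = √(578330 - 4411826) = √(-3833496) = 6*I*√106486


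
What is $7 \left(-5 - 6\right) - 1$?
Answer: $-78$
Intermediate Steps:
$7 \left(-5 - 6\right) - 1 = 7 \left(-11\right) - 1 = -77 - 1 = -78$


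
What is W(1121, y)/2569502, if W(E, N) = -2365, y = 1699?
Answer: -2365/2569502 ≈ -0.00092041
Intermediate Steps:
W(1121, y)/2569502 = -2365/2569502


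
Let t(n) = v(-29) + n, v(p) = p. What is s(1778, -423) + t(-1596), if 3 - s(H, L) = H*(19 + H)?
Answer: -3196688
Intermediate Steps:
s(H, L) = 3 - H*(19 + H)
t(n) = -29 + n
s(1778, -423) + t(-1596) = (3 - 1*1778² - 19*1778) + (-29 - 1596) = (3 - 1*3161284 - 33782) - 1625 = (3 - 3161284 - 33782) - 1625 = -3195063 - 1625 = -3196688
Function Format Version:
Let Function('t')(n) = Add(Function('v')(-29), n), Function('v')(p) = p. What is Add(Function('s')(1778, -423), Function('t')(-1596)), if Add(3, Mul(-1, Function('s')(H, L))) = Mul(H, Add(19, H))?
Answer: -3196688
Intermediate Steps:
Function('s')(H, L) = Add(3, Mul(-1, H, Add(19, H))) (Function('s')(H, L) = Add(3, Mul(-1, Mul(H, Add(19, H)))) = Add(3, Mul(-1, H, Add(19, H))))
Function('t')(n) = Add(-29, n)
Add(Function('s')(1778, -423), Function('t')(-1596)) = Add(Add(3, Mul(-1, Pow(1778, 2)), Mul(-19, 1778)), Add(-29, -1596)) = Add(Add(3, Mul(-1, 3161284), -33782), -1625) = Add(Add(3, -3161284, -33782), -1625) = Add(-3195063, -1625) = -3196688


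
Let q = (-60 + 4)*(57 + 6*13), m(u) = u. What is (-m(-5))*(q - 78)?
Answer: -38190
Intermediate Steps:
q = -7560 (q = -56*(57 + 78) = -56*135 = -7560)
(-m(-5))*(q - 78) = (-1*(-5))*(-7560 - 78) = 5*(-7638) = -38190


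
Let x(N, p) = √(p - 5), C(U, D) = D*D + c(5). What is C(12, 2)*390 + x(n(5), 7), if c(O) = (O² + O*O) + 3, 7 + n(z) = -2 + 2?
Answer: 22230 + √2 ≈ 22231.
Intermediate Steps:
n(z) = -7 (n(z) = -7 + (-2 + 2) = -7 + 0 = -7)
c(O) = 3 + 2*O² (c(O) = (O² + O²) + 3 = 2*O² + 3 = 3 + 2*O²)
C(U, D) = 53 + D² (C(U, D) = D*D + (3 + 2*5²) = D² + (3 + 2*25) = D² + (3 + 50) = D² + 53 = 53 + D²)
x(N, p) = √(-5 + p)
C(12, 2)*390 + x(n(5), 7) = (53 + 2²)*390 + √(-5 + 7) = (53 + 4)*390 + √2 = 57*390 + √2 = 22230 + √2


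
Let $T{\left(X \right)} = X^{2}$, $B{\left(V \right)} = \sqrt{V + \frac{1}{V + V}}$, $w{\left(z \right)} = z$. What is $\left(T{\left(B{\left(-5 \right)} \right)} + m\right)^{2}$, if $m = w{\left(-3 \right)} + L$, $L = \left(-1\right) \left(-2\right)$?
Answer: $\frac{3721}{100} \approx 37.21$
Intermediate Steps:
$L = 2$
$B{\left(V \right)} = \sqrt{V + \frac{1}{2 V}}$
$m = -1$ ($m = -3 + 2 = -1$)
$\left(T{\left(B{\left(-5 \right)} \right)} + m\right)^{2} = \left(\left(\frac{\sqrt{\frac{2}{-5} + 4 \left(-5\right)}}{2}\right)^{2} - 1\right)^{2} = \left(\left(\frac{\sqrt{2 \left(- \frac{1}{5}\right) - 20}}{2}\right)^{2} - 1\right)^{2} = \left(\left(\frac{\sqrt{- \frac{2}{5} - 20}}{2}\right)^{2} - 1\right)^{2} = \left(\left(\frac{\sqrt{- \frac{102}{5}}}{2}\right)^{2} - 1\right)^{2} = \left(\left(\frac{\frac{1}{5} i \sqrt{510}}{2}\right)^{2} - 1\right)^{2} = \left(\left(\frac{i \sqrt{510}}{10}\right)^{2} - 1\right)^{2} = \left(- \frac{51}{10} - 1\right)^{2} = \left(- \frac{61}{10}\right)^{2} = \frac{3721}{100}$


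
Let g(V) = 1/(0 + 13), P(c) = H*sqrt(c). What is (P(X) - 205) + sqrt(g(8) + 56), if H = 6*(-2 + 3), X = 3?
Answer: -205 + 6*sqrt(3) + 27*sqrt(13)/13 ≈ -187.12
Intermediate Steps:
H = 6 (H = 6*1 = 6)
P(c) = 6*sqrt(c)
g(V) = 1/13
(P(X) - 205) + sqrt(g(8) + 56) = (6*sqrt(3) - 205) + sqrt(1/13 + 56) = (-205 + 6*sqrt(3)) + sqrt(729/13) = (-205 + 6*sqrt(3)) + 27*sqrt(13)/13 = -205 + 6*sqrt(3) + 27*sqrt(13)/13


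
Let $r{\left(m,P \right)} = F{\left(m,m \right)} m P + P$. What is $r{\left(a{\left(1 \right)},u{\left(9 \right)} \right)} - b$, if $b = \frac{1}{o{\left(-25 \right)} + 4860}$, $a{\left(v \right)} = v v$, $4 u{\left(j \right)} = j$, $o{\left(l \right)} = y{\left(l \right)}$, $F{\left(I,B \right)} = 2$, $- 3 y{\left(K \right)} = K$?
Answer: $\frac{394323}{58420} \approx 6.7498$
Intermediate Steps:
$y{\left(K \right)} = - \frac{K}{3}$
$o{\left(l \right)} = - \frac{l}{3}$
$u{\left(j \right)} = \frac{j}{4}$
$a{\left(v \right)} = v^{2}$
$r{\left(m,P \right)} = P + 2 P m$ ($r{\left(m,P \right)} = 2 m P + P = 2 P m + P = P + 2 P m$)
$b = \frac{3}{14605}$ ($b = \frac{1}{\left(- \frac{1}{3}\right) \left(-25\right) + 4860} = \frac{1}{\frac{25}{3} + 4860} = \frac{1}{\frac{14605}{3}} = \frac{3}{14605} \approx 0.00020541$)
$r{\left(a{\left(1 \right)},u{\left(9 \right)} \right)} - b = \frac{1}{4} \cdot 9 \left(1 + 2 \cdot 1^{2}\right) - \frac{3}{14605} = \frac{9 \left(1 + 2 \cdot 1\right)}{4} - \frac{3}{14605} = \frac{9 \left(1 + 2\right)}{4} - \frac{3}{14605} = \frac{9}{4} \cdot 3 - \frac{3}{14605} = \frac{27}{4} - \frac{3}{14605} = \frac{394323}{58420}$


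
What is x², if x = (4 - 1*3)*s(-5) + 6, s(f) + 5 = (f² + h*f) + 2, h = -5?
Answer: 2809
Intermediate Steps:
s(f) = -3 + f² - 5*f (s(f) = -5 + ((f² - 5*f) + 2) = -5 + (2 + f² - 5*f) = -3 + f² - 5*f)
x = 53 (x = (4 - 1*3)*(-3 + (-5)² - 5*(-5)) + 6 = (4 - 3)*(-3 + 25 + 25) + 6 = 1*47 + 6 = 47 + 6 = 53)
x² = 53² = 2809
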